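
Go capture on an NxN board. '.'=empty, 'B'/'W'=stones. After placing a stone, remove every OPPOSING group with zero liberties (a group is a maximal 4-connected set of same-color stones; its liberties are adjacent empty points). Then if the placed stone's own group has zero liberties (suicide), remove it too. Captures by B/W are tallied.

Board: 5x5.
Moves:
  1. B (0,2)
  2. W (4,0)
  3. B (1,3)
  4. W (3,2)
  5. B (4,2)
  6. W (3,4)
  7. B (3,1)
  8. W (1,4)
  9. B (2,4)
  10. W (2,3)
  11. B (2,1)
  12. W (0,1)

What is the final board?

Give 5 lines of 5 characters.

Move 1: B@(0,2) -> caps B=0 W=0
Move 2: W@(4,0) -> caps B=0 W=0
Move 3: B@(1,3) -> caps B=0 W=0
Move 4: W@(3,2) -> caps B=0 W=0
Move 5: B@(4,2) -> caps B=0 W=0
Move 6: W@(3,4) -> caps B=0 W=0
Move 7: B@(3,1) -> caps B=0 W=0
Move 8: W@(1,4) -> caps B=0 W=0
Move 9: B@(2,4) -> caps B=0 W=0
Move 10: W@(2,3) -> caps B=0 W=1
Move 11: B@(2,1) -> caps B=0 W=1
Move 12: W@(0,1) -> caps B=0 W=1

Answer: .WB..
...BW
.B.W.
.BW.W
W.B..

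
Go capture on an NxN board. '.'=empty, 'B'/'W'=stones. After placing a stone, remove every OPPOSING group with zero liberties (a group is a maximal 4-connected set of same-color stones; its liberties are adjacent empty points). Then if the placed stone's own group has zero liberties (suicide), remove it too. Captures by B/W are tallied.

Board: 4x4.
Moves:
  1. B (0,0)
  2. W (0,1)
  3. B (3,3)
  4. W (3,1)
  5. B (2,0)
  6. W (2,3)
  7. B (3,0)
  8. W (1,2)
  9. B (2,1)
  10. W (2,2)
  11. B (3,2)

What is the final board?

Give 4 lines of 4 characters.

Move 1: B@(0,0) -> caps B=0 W=0
Move 2: W@(0,1) -> caps B=0 W=0
Move 3: B@(3,3) -> caps B=0 W=0
Move 4: W@(3,1) -> caps B=0 W=0
Move 5: B@(2,0) -> caps B=0 W=0
Move 6: W@(2,3) -> caps B=0 W=0
Move 7: B@(3,0) -> caps B=0 W=0
Move 8: W@(1,2) -> caps B=0 W=0
Move 9: B@(2,1) -> caps B=0 W=0
Move 10: W@(2,2) -> caps B=0 W=0
Move 11: B@(3,2) -> caps B=1 W=0

Answer: BW..
..W.
BBWW
B.BB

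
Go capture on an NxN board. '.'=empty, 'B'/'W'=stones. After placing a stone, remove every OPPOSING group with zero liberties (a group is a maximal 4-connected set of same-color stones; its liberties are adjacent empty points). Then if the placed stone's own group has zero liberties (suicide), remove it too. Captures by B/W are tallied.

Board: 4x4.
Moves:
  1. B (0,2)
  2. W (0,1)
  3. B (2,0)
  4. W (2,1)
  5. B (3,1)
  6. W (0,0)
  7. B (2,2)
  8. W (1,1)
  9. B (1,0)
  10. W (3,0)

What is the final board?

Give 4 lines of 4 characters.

Answer: WWB.
.W..
.WB.
WB..

Derivation:
Move 1: B@(0,2) -> caps B=0 W=0
Move 2: W@(0,1) -> caps B=0 W=0
Move 3: B@(2,0) -> caps B=0 W=0
Move 4: W@(2,1) -> caps B=0 W=0
Move 5: B@(3,1) -> caps B=0 W=0
Move 6: W@(0,0) -> caps B=0 W=0
Move 7: B@(2,2) -> caps B=0 W=0
Move 8: W@(1,1) -> caps B=0 W=0
Move 9: B@(1,0) -> caps B=0 W=0
Move 10: W@(3,0) -> caps B=0 W=2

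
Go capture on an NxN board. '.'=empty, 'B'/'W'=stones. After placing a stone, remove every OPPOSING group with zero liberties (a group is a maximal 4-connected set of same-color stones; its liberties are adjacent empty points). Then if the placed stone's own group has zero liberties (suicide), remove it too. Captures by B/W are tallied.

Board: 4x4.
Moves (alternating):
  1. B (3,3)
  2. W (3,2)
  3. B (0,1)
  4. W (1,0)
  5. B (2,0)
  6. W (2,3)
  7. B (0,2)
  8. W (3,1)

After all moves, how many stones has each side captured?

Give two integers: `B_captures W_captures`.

Move 1: B@(3,3) -> caps B=0 W=0
Move 2: W@(3,2) -> caps B=0 W=0
Move 3: B@(0,1) -> caps B=0 W=0
Move 4: W@(1,0) -> caps B=0 W=0
Move 5: B@(2,0) -> caps B=0 W=0
Move 6: W@(2,3) -> caps B=0 W=1
Move 7: B@(0,2) -> caps B=0 W=1
Move 8: W@(3,1) -> caps B=0 W=1

Answer: 0 1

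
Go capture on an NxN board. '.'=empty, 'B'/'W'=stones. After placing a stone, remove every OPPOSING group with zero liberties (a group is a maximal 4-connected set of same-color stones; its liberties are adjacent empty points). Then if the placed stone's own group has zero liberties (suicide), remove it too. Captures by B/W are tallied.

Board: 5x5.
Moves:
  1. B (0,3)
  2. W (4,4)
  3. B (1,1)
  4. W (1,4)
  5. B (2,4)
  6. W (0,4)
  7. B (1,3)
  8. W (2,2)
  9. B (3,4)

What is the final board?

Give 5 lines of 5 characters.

Answer: ...B.
.B.B.
..W.B
....B
....W

Derivation:
Move 1: B@(0,3) -> caps B=0 W=0
Move 2: W@(4,4) -> caps B=0 W=0
Move 3: B@(1,1) -> caps B=0 W=0
Move 4: W@(1,4) -> caps B=0 W=0
Move 5: B@(2,4) -> caps B=0 W=0
Move 6: W@(0,4) -> caps B=0 W=0
Move 7: B@(1,3) -> caps B=2 W=0
Move 8: W@(2,2) -> caps B=2 W=0
Move 9: B@(3,4) -> caps B=2 W=0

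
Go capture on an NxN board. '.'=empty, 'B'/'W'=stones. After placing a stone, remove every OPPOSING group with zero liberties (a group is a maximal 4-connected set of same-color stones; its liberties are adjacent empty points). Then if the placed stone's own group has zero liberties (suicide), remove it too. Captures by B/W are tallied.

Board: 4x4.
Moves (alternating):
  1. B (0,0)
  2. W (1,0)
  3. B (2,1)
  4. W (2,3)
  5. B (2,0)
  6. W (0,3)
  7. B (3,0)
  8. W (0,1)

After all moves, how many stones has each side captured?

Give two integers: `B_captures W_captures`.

Answer: 0 1

Derivation:
Move 1: B@(0,0) -> caps B=0 W=0
Move 2: W@(1,0) -> caps B=0 W=0
Move 3: B@(2,1) -> caps B=0 W=0
Move 4: W@(2,3) -> caps B=0 W=0
Move 5: B@(2,0) -> caps B=0 W=0
Move 6: W@(0,3) -> caps B=0 W=0
Move 7: B@(3,0) -> caps B=0 W=0
Move 8: W@(0,1) -> caps B=0 W=1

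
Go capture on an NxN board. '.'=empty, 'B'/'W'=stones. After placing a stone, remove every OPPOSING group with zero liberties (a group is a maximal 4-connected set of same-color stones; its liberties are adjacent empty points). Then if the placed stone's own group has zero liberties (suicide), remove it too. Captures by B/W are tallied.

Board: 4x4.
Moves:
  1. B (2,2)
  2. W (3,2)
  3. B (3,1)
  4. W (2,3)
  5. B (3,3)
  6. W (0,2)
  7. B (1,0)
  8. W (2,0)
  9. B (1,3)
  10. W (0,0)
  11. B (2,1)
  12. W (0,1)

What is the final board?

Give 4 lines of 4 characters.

Answer: WWW.
B..B
WBB.
.B.B

Derivation:
Move 1: B@(2,2) -> caps B=0 W=0
Move 2: W@(3,2) -> caps B=0 W=0
Move 3: B@(3,1) -> caps B=0 W=0
Move 4: W@(2,3) -> caps B=0 W=0
Move 5: B@(3,3) -> caps B=1 W=0
Move 6: W@(0,2) -> caps B=1 W=0
Move 7: B@(1,0) -> caps B=1 W=0
Move 8: W@(2,0) -> caps B=1 W=0
Move 9: B@(1,3) -> caps B=2 W=0
Move 10: W@(0,0) -> caps B=2 W=0
Move 11: B@(2,1) -> caps B=2 W=0
Move 12: W@(0,1) -> caps B=2 W=0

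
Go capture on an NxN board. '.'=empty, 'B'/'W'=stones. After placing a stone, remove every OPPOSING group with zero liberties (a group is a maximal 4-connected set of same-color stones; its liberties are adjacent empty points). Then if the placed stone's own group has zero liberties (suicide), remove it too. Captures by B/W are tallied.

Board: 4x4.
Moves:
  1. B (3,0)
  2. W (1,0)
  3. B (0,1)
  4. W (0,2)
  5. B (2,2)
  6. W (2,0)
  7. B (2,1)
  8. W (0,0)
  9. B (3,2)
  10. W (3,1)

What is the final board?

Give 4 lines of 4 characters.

Move 1: B@(3,0) -> caps B=0 W=0
Move 2: W@(1,0) -> caps B=0 W=0
Move 3: B@(0,1) -> caps B=0 W=0
Move 4: W@(0,2) -> caps B=0 W=0
Move 5: B@(2,2) -> caps B=0 W=0
Move 6: W@(2,0) -> caps B=0 W=0
Move 7: B@(2,1) -> caps B=0 W=0
Move 8: W@(0,0) -> caps B=0 W=0
Move 9: B@(3,2) -> caps B=0 W=0
Move 10: W@(3,1) -> caps B=0 W=1

Answer: WBW.
W...
WBB.
.WB.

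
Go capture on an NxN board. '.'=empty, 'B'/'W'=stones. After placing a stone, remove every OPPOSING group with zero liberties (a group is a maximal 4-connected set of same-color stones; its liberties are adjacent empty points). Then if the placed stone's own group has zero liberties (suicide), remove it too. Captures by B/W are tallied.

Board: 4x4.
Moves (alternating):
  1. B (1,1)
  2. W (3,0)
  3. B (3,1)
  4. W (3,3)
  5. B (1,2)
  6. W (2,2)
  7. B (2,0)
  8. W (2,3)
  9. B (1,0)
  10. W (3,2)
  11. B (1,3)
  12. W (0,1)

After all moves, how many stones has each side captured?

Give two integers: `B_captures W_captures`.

Move 1: B@(1,1) -> caps B=0 W=0
Move 2: W@(3,0) -> caps B=0 W=0
Move 3: B@(3,1) -> caps B=0 W=0
Move 4: W@(3,3) -> caps B=0 W=0
Move 5: B@(1,2) -> caps B=0 W=0
Move 6: W@(2,2) -> caps B=0 W=0
Move 7: B@(2,0) -> caps B=1 W=0
Move 8: W@(2,3) -> caps B=1 W=0
Move 9: B@(1,0) -> caps B=1 W=0
Move 10: W@(3,2) -> caps B=1 W=0
Move 11: B@(1,3) -> caps B=1 W=0
Move 12: W@(0,1) -> caps B=1 W=0

Answer: 1 0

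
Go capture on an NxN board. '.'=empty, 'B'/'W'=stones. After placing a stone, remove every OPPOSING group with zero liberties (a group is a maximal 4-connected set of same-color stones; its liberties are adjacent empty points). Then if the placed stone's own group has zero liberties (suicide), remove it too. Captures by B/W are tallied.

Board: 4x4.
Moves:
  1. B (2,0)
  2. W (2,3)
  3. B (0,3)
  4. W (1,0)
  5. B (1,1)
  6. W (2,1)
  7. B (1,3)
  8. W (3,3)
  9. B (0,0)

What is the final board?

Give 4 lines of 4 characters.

Move 1: B@(2,0) -> caps B=0 W=0
Move 2: W@(2,3) -> caps B=0 W=0
Move 3: B@(0,3) -> caps B=0 W=0
Move 4: W@(1,0) -> caps B=0 W=0
Move 5: B@(1,1) -> caps B=0 W=0
Move 6: W@(2,1) -> caps B=0 W=0
Move 7: B@(1,3) -> caps B=0 W=0
Move 8: W@(3,3) -> caps B=0 W=0
Move 9: B@(0,0) -> caps B=1 W=0

Answer: B..B
.B.B
BW.W
...W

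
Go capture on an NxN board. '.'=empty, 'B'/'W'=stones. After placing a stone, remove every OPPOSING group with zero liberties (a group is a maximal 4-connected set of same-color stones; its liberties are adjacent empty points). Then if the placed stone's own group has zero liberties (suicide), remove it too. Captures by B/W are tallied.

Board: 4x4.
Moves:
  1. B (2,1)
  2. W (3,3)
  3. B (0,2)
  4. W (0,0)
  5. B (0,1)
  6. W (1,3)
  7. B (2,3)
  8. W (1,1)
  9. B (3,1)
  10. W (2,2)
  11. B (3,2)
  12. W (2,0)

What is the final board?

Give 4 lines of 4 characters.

Answer: WBB.
.W.W
WBW.
.BBW

Derivation:
Move 1: B@(2,1) -> caps B=0 W=0
Move 2: W@(3,3) -> caps B=0 W=0
Move 3: B@(0,2) -> caps B=0 W=0
Move 4: W@(0,0) -> caps B=0 W=0
Move 5: B@(0,1) -> caps B=0 W=0
Move 6: W@(1,3) -> caps B=0 W=0
Move 7: B@(2,3) -> caps B=0 W=0
Move 8: W@(1,1) -> caps B=0 W=0
Move 9: B@(3,1) -> caps B=0 W=0
Move 10: W@(2,2) -> caps B=0 W=1
Move 11: B@(3,2) -> caps B=0 W=1
Move 12: W@(2,0) -> caps B=0 W=1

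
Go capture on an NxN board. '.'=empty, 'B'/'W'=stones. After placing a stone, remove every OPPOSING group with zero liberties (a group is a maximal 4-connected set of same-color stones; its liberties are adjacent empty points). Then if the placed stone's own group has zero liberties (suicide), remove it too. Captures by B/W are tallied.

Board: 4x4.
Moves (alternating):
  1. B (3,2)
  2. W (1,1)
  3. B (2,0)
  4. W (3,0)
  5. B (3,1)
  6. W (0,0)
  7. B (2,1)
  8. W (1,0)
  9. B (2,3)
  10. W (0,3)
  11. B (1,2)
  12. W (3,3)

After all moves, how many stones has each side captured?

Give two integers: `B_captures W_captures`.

Answer: 1 0

Derivation:
Move 1: B@(3,2) -> caps B=0 W=0
Move 2: W@(1,1) -> caps B=0 W=0
Move 3: B@(2,0) -> caps B=0 W=0
Move 4: W@(3,0) -> caps B=0 W=0
Move 5: B@(3,1) -> caps B=1 W=0
Move 6: W@(0,0) -> caps B=1 W=0
Move 7: B@(2,1) -> caps B=1 W=0
Move 8: W@(1,0) -> caps B=1 W=0
Move 9: B@(2,3) -> caps B=1 W=0
Move 10: W@(0,3) -> caps B=1 W=0
Move 11: B@(1,2) -> caps B=1 W=0
Move 12: W@(3,3) -> caps B=1 W=0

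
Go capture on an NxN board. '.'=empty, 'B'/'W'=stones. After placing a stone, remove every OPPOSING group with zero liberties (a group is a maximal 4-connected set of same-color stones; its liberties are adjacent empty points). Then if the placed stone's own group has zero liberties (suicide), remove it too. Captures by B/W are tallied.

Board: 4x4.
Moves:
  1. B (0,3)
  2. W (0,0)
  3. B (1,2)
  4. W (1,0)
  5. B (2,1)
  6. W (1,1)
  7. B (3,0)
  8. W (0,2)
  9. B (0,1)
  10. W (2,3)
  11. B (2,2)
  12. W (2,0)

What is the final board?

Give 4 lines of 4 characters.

Move 1: B@(0,3) -> caps B=0 W=0
Move 2: W@(0,0) -> caps B=0 W=0
Move 3: B@(1,2) -> caps B=0 W=0
Move 4: W@(1,0) -> caps B=0 W=0
Move 5: B@(2,1) -> caps B=0 W=0
Move 6: W@(1,1) -> caps B=0 W=0
Move 7: B@(3,0) -> caps B=0 W=0
Move 8: W@(0,2) -> caps B=0 W=0
Move 9: B@(0,1) -> caps B=1 W=0
Move 10: W@(2,3) -> caps B=1 W=0
Move 11: B@(2,2) -> caps B=1 W=0
Move 12: W@(2,0) -> caps B=1 W=0

Answer: .B.B
..B.
.BBW
B...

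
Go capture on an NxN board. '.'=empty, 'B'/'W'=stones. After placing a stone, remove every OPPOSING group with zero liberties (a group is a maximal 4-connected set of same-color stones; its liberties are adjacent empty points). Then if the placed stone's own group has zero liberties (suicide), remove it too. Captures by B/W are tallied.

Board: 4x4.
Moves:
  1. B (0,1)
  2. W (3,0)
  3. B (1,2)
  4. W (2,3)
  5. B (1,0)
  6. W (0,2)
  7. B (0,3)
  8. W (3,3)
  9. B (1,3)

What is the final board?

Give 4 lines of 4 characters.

Answer: .B.B
B.BB
...W
W..W

Derivation:
Move 1: B@(0,1) -> caps B=0 W=0
Move 2: W@(3,0) -> caps B=0 W=0
Move 3: B@(1,2) -> caps B=0 W=0
Move 4: W@(2,3) -> caps B=0 W=0
Move 5: B@(1,0) -> caps B=0 W=0
Move 6: W@(0,2) -> caps B=0 W=0
Move 7: B@(0,3) -> caps B=1 W=0
Move 8: W@(3,3) -> caps B=1 W=0
Move 9: B@(1,3) -> caps B=1 W=0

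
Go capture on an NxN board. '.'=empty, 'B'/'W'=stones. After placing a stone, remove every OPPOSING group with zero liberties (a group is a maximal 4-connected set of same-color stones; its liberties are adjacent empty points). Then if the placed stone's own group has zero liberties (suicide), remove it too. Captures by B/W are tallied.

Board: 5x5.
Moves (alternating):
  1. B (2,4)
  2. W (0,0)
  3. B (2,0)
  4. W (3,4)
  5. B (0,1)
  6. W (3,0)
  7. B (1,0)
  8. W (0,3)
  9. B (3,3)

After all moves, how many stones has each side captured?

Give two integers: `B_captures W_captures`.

Move 1: B@(2,4) -> caps B=0 W=0
Move 2: W@(0,0) -> caps B=0 W=0
Move 3: B@(2,0) -> caps B=0 W=0
Move 4: W@(3,4) -> caps B=0 W=0
Move 5: B@(0,1) -> caps B=0 W=0
Move 6: W@(3,0) -> caps B=0 W=0
Move 7: B@(1,0) -> caps B=1 W=0
Move 8: W@(0,3) -> caps B=1 W=0
Move 9: B@(3,3) -> caps B=1 W=0

Answer: 1 0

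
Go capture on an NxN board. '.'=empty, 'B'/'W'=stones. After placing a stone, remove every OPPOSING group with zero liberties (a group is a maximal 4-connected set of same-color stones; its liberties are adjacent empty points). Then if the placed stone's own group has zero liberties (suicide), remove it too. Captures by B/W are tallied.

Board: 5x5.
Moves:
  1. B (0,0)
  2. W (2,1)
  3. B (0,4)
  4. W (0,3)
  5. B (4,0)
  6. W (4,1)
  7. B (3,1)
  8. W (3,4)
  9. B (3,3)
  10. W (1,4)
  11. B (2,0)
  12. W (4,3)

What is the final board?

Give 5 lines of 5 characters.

Move 1: B@(0,0) -> caps B=0 W=0
Move 2: W@(2,1) -> caps B=0 W=0
Move 3: B@(0,4) -> caps B=0 W=0
Move 4: W@(0,3) -> caps B=0 W=0
Move 5: B@(4,0) -> caps B=0 W=0
Move 6: W@(4,1) -> caps B=0 W=0
Move 7: B@(3,1) -> caps B=0 W=0
Move 8: W@(3,4) -> caps B=0 W=0
Move 9: B@(3,3) -> caps B=0 W=0
Move 10: W@(1,4) -> caps B=0 W=1
Move 11: B@(2,0) -> caps B=0 W=1
Move 12: W@(4,3) -> caps B=0 W=1

Answer: B..W.
....W
BW...
.B.BW
BW.W.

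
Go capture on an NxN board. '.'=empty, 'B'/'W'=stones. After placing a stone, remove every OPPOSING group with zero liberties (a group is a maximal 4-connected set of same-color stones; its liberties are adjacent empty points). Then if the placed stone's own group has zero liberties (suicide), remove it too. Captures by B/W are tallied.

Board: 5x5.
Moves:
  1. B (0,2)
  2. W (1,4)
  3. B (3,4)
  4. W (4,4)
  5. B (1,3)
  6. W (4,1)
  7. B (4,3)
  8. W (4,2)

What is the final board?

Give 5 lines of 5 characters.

Answer: ..B..
...BW
.....
....B
.WWB.

Derivation:
Move 1: B@(0,2) -> caps B=0 W=0
Move 2: W@(1,4) -> caps B=0 W=0
Move 3: B@(3,4) -> caps B=0 W=0
Move 4: W@(4,4) -> caps B=0 W=0
Move 5: B@(1,3) -> caps B=0 W=0
Move 6: W@(4,1) -> caps B=0 W=0
Move 7: B@(4,3) -> caps B=1 W=0
Move 8: W@(4,2) -> caps B=1 W=0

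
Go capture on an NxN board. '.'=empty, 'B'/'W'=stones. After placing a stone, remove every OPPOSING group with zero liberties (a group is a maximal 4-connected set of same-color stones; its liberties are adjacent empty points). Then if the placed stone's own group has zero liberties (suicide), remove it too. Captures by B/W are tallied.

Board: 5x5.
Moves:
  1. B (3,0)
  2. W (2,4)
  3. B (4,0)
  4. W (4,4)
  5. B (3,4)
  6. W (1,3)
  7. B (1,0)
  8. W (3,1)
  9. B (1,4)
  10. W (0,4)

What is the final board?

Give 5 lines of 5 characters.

Answer: ....W
B..W.
....W
BW..B
B...W

Derivation:
Move 1: B@(3,0) -> caps B=0 W=0
Move 2: W@(2,4) -> caps B=0 W=0
Move 3: B@(4,0) -> caps B=0 W=0
Move 4: W@(4,4) -> caps B=0 W=0
Move 5: B@(3,4) -> caps B=0 W=0
Move 6: W@(1,3) -> caps B=0 W=0
Move 7: B@(1,0) -> caps B=0 W=0
Move 8: W@(3,1) -> caps B=0 W=0
Move 9: B@(1,4) -> caps B=0 W=0
Move 10: W@(0,4) -> caps B=0 W=1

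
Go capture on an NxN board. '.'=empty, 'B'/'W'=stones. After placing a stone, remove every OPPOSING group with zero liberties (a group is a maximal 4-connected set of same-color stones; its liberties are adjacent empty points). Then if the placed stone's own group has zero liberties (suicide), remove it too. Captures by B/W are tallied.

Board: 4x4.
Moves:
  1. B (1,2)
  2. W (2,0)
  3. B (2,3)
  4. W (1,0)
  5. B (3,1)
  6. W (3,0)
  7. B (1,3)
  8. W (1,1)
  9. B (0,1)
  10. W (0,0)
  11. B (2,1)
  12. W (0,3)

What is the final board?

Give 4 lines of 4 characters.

Answer: .B.W
..BB
.B.B
.B..

Derivation:
Move 1: B@(1,2) -> caps B=0 W=0
Move 2: W@(2,0) -> caps B=0 W=0
Move 3: B@(2,3) -> caps B=0 W=0
Move 4: W@(1,0) -> caps B=0 W=0
Move 5: B@(3,1) -> caps B=0 W=0
Move 6: W@(3,0) -> caps B=0 W=0
Move 7: B@(1,3) -> caps B=0 W=0
Move 8: W@(1,1) -> caps B=0 W=0
Move 9: B@(0,1) -> caps B=0 W=0
Move 10: W@(0,0) -> caps B=0 W=0
Move 11: B@(2,1) -> caps B=5 W=0
Move 12: W@(0,3) -> caps B=5 W=0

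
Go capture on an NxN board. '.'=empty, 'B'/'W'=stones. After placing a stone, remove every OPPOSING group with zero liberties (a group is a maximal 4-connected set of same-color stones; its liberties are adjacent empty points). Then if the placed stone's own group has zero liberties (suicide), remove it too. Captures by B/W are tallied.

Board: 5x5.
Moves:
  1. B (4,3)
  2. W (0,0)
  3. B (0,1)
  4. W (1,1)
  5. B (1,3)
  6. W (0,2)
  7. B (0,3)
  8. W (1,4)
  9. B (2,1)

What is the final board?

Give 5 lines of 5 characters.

Answer: W.WB.
.W.BW
.B...
.....
...B.

Derivation:
Move 1: B@(4,3) -> caps B=0 W=0
Move 2: W@(0,0) -> caps B=0 W=0
Move 3: B@(0,1) -> caps B=0 W=0
Move 4: W@(1,1) -> caps B=0 W=0
Move 5: B@(1,3) -> caps B=0 W=0
Move 6: W@(0,2) -> caps B=0 W=1
Move 7: B@(0,3) -> caps B=0 W=1
Move 8: W@(1,4) -> caps B=0 W=1
Move 9: B@(2,1) -> caps B=0 W=1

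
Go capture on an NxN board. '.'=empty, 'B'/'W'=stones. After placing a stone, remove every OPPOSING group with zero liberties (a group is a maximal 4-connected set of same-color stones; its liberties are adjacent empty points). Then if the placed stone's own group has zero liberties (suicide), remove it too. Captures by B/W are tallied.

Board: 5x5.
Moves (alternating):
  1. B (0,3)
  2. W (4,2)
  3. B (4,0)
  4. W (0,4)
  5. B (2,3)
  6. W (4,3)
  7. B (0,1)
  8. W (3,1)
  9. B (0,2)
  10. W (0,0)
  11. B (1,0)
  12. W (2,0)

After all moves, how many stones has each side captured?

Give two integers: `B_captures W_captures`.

Move 1: B@(0,3) -> caps B=0 W=0
Move 2: W@(4,2) -> caps B=0 W=0
Move 3: B@(4,0) -> caps B=0 W=0
Move 4: W@(0,4) -> caps B=0 W=0
Move 5: B@(2,3) -> caps B=0 W=0
Move 6: W@(4,3) -> caps B=0 W=0
Move 7: B@(0,1) -> caps B=0 W=0
Move 8: W@(3,1) -> caps B=0 W=0
Move 9: B@(0,2) -> caps B=0 W=0
Move 10: W@(0,0) -> caps B=0 W=0
Move 11: B@(1,0) -> caps B=1 W=0
Move 12: W@(2,0) -> caps B=1 W=0

Answer: 1 0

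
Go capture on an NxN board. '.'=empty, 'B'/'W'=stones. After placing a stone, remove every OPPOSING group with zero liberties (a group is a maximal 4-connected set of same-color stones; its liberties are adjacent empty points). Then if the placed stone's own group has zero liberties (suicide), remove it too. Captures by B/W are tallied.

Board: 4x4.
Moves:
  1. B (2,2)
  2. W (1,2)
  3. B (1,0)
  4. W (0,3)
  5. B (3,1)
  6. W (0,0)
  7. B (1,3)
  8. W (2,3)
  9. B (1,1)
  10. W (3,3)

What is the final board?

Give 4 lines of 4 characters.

Move 1: B@(2,2) -> caps B=0 W=0
Move 2: W@(1,2) -> caps B=0 W=0
Move 3: B@(1,0) -> caps B=0 W=0
Move 4: W@(0,3) -> caps B=0 W=0
Move 5: B@(3,1) -> caps B=0 W=0
Move 6: W@(0,0) -> caps B=0 W=0
Move 7: B@(1,3) -> caps B=0 W=0
Move 8: W@(2,3) -> caps B=0 W=1
Move 9: B@(1,1) -> caps B=0 W=1
Move 10: W@(3,3) -> caps B=0 W=1

Answer: W..W
BBW.
..BW
.B.W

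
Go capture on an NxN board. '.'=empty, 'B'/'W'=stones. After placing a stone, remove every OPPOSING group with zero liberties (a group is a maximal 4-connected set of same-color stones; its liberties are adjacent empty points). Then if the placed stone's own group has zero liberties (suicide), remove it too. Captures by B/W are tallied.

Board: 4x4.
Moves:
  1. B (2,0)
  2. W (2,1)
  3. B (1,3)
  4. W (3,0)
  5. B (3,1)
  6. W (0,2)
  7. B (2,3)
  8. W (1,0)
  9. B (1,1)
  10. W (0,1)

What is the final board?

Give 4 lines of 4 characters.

Answer: .WW.
WB.B
BW.B
.B..

Derivation:
Move 1: B@(2,0) -> caps B=0 W=0
Move 2: W@(2,1) -> caps B=0 W=0
Move 3: B@(1,3) -> caps B=0 W=0
Move 4: W@(3,0) -> caps B=0 W=0
Move 5: B@(3,1) -> caps B=1 W=0
Move 6: W@(0,2) -> caps B=1 W=0
Move 7: B@(2,3) -> caps B=1 W=0
Move 8: W@(1,0) -> caps B=1 W=0
Move 9: B@(1,1) -> caps B=1 W=0
Move 10: W@(0,1) -> caps B=1 W=0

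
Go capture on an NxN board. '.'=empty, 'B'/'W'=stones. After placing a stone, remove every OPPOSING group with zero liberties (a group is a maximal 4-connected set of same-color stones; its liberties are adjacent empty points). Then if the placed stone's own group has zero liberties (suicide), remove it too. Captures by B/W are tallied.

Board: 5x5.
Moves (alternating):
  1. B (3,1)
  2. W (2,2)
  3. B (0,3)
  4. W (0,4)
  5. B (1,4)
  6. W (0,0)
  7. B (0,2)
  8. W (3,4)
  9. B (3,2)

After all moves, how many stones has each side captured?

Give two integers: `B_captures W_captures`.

Move 1: B@(3,1) -> caps B=0 W=0
Move 2: W@(2,2) -> caps B=0 W=0
Move 3: B@(0,3) -> caps B=0 W=0
Move 4: W@(0,4) -> caps B=0 W=0
Move 5: B@(1,4) -> caps B=1 W=0
Move 6: W@(0,0) -> caps B=1 W=0
Move 7: B@(0,2) -> caps B=1 W=0
Move 8: W@(3,4) -> caps B=1 W=0
Move 9: B@(3,2) -> caps B=1 W=0

Answer: 1 0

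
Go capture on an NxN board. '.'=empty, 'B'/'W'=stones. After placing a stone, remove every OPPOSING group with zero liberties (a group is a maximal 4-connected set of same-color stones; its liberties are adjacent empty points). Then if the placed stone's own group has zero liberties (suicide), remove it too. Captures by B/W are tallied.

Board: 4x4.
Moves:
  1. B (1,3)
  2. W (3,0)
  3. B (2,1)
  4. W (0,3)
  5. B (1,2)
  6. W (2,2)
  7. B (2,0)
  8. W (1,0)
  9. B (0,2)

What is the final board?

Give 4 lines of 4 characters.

Move 1: B@(1,3) -> caps B=0 W=0
Move 2: W@(3,0) -> caps B=0 W=0
Move 3: B@(2,1) -> caps B=0 W=0
Move 4: W@(0,3) -> caps B=0 W=0
Move 5: B@(1,2) -> caps B=0 W=0
Move 6: W@(2,2) -> caps B=0 W=0
Move 7: B@(2,0) -> caps B=0 W=0
Move 8: W@(1,0) -> caps B=0 W=0
Move 9: B@(0,2) -> caps B=1 W=0

Answer: ..B.
W.BB
BBW.
W...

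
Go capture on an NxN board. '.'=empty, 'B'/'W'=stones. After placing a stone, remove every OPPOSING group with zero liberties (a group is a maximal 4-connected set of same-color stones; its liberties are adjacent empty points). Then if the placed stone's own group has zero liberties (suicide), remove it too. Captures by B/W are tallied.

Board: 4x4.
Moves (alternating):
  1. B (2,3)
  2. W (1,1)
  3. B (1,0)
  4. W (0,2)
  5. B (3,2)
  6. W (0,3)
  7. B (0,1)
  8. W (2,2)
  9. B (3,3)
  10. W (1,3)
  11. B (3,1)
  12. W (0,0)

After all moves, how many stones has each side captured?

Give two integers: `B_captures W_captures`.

Move 1: B@(2,3) -> caps B=0 W=0
Move 2: W@(1,1) -> caps B=0 W=0
Move 3: B@(1,0) -> caps B=0 W=0
Move 4: W@(0,2) -> caps B=0 W=0
Move 5: B@(3,2) -> caps B=0 W=0
Move 6: W@(0,3) -> caps B=0 W=0
Move 7: B@(0,1) -> caps B=0 W=0
Move 8: W@(2,2) -> caps B=0 W=0
Move 9: B@(3,3) -> caps B=0 W=0
Move 10: W@(1,3) -> caps B=0 W=0
Move 11: B@(3,1) -> caps B=0 W=0
Move 12: W@(0,0) -> caps B=0 W=1

Answer: 0 1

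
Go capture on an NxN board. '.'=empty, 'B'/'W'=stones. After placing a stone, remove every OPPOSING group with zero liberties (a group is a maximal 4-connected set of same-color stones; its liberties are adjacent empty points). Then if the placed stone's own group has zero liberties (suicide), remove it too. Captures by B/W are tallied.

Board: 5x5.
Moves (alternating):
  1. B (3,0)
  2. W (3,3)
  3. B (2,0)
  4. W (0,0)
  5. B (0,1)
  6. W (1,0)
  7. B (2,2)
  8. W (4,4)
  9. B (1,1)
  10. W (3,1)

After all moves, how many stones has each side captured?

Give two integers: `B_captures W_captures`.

Answer: 2 0

Derivation:
Move 1: B@(3,0) -> caps B=0 W=0
Move 2: W@(3,3) -> caps B=0 W=0
Move 3: B@(2,0) -> caps B=0 W=0
Move 4: W@(0,0) -> caps B=0 W=0
Move 5: B@(0,1) -> caps B=0 W=0
Move 6: W@(1,0) -> caps B=0 W=0
Move 7: B@(2,2) -> caps B=0 W=0
Move 8: W@(4,4) -> caps B=0 W=0
Move 9: B@(1,1) -> caps B=2 W=0
Move 10: W@(3,1) -> caps B=2 W=0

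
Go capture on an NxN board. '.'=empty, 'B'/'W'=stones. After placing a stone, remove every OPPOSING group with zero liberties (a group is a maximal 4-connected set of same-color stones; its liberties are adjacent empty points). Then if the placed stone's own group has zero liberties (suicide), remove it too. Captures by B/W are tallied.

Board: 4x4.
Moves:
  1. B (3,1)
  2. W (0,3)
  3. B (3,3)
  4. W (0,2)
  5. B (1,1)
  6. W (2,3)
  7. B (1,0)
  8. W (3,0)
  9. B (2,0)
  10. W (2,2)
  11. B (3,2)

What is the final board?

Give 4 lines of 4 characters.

Move 1: B@(3,1) -> caps B=0 W=0
Move 2: W@(0,3) -> caps B=0 W=0
Move 3: B@(3,3) -> caps B=0 W=0
Move 4: W@(0,2) -> caps B=0 W=0
Move 5: B@(1,1) -> caps B=0 W=0
Move 6: W@(2,3) -> caps B=0 W=0
Move 7: B@(1,0) -> caps B=0 W=0
Move 8: W@(3,0) -> caps B=0 W=0
Move 9: B@(2,0) -> caps B=1 W=0
Move 10: W@(2,2) -> caps B=1 W=0
Move 11: B@(3,2) -> caps B=1 W=0

Answer: ..WW
BB..
B.WW
.BBB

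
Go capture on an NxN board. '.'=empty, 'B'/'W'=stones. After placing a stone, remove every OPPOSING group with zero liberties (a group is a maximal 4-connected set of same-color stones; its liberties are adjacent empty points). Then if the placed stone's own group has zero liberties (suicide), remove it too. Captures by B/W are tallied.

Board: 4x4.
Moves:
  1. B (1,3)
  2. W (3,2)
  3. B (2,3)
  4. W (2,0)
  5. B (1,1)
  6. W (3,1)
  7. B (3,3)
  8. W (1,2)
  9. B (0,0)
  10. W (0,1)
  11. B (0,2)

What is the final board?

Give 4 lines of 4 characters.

Move 1: B@(1,3) -> caps B=0 W=0
Move 2: W@(3,2) -> caps B=0 W=0
Move 3: B@(2,3) -> caps B=0 W=0
Move 4: W@(2,0) -> caps B=0 W=0
Move 5: B@(1,1) -> caps B=0 W=0
Move 6: W@(3,1) -> caps B=0 W=0
Move 7: B@(3,3) -> caps B=0 W=0
Move 8: W@(1,2) -> caps B=0 W=0
Move 9: B@(0,0) -> caps B=0 W=0
Move 10: W@(0,1) -> caps B=0 W=0
Move 11: B@(0,2) -> caps B=1 W=0

Answer: B.B.
.BWB
W..B
.WWB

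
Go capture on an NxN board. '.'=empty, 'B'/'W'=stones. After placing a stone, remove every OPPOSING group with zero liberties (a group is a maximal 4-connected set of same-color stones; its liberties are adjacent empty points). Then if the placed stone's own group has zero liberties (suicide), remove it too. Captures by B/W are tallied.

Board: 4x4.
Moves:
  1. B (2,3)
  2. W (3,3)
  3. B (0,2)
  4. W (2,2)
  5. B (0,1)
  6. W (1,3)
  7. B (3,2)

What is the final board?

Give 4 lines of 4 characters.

Answer: .BB.
...W
..W.
..BW

Derivation:
Move 1: B@(2,3) -> caps B=0 W=0
Move 2: W@(3,3) -> caps B=0 W=0
Move 3: B@(0,2) -> caps B=0 W=0
Move 4: W@(2,2) -> caps B=0 W=0
Move 5: B@(0,1) -> caps B=0 W=0
Move 6: W@(1,3) -> caps B=0 W=1
Move 7: B@(3,2) -> caps B=0 W=1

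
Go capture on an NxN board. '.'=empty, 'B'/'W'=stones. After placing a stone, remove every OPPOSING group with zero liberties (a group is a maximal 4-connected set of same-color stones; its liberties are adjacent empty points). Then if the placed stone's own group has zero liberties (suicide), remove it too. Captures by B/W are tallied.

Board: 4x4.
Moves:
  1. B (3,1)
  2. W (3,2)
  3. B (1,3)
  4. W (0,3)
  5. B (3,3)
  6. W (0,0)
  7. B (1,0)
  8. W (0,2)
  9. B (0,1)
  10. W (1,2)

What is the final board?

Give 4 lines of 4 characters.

Answer: .BWW
B.WB
....
.BWB

Derivation:
Move 1: B@(3,1) -> caps B=0 W=0
Move 2: W@(3,2) -> caps B=0 W=0
Move 3: B@(1,3) -> caps B=0 W=0
Move 4: W@(0,3) -> caps B=0 W=0
Move 5: B@(3,3) -> caps B=0 W=0
Move 6: W@(0,0) -> caps B=0 W=0
Move 7: B@(1,0) -> caps B=0 W=0
Move 8: W@(0,2) -> caps B=0 W=0
Move 9: B@(0,1) -> caps B=1 W=0
Move 10: W@(1,2) -> caps B=1 W=0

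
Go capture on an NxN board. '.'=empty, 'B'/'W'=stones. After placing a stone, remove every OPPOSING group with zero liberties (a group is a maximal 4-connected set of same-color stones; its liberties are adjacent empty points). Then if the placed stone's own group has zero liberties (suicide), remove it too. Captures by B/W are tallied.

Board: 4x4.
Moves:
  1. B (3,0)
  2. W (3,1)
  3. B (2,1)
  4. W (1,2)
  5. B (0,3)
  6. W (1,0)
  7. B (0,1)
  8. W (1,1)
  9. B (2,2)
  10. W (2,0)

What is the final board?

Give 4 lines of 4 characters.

Answer: .B.B
WWW.
WBB.
.W..

Derivation:
Move 1: B@(3,0) -> caps B=0 W=0
Move 2: W@(3,1) -> caps B=0 W=0
Move 3: B@(2,1) -> caps B=0 W=0
Move 4: W@(1,2) -> caps B=0 W=0
Move 5: B@(0,3) -> caps B=0 W=0
Move 6: W@(1,0) -> caps B=0 W=0
Move 7: B@(0,1) -> caps B=0 W=0
Move 8: W@(1,1) -> caps B=0 W=0
Move 9: B@(2,2) -> caps B=0 W=0
Move 10: W@(2,0) -> caps B=0 W=1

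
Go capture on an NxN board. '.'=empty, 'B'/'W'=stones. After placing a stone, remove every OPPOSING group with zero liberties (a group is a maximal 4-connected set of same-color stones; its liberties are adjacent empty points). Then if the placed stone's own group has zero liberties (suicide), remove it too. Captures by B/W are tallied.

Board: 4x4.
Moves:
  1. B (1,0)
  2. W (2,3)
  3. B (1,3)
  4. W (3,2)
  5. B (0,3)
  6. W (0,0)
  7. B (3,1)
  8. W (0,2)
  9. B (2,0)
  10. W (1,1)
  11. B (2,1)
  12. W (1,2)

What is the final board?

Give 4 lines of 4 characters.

Move 1: B@(1,0) -> caps B=0 W=0
Move 2: W@(2,3) -> caps B=0 W=0
Move 3: B@(1,3) -> caps B=0 W=0
Move 4: W@(3,2) -> caps B=0 W=0
Move 5: B@(0,3) -> caps B=0 W=0
Move 6: W@(0,0) -> caps B=0 W=0
Move 7: B@(3,1) -> caps B=0 W=0
Move 8: W@(0,2) -> caps B=0 W=0
Move 9: B@(2,0) -> caps B=0 W=0
Move 10: W@(1,1) -> caps B=0 W=0
Move 11: B@(2,1) -> caps B=0 W=0
Move 12: W@(1,2) -> caps B=0 W=2

Answer: W.W.
BWW.
BB.W
.BW.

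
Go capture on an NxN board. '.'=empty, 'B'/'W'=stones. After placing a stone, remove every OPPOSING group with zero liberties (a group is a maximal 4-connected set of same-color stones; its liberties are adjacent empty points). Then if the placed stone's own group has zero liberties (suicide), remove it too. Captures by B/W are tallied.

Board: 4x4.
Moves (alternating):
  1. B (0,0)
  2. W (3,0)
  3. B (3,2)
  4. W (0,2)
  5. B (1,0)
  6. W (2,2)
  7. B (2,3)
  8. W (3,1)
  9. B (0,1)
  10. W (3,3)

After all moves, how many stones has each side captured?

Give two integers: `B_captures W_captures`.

Answer: 0 1

Derivation:
Move 1: B@(0,0) -> caps B=0 W=0
Move 2: W@(3,0) -> caps B=0 W=0
Move 3: B@(3,2) -> caps B=0 W=0
Move 4: W@(0,2) -> caps B=0 W=0
Move 5: B@(1,0) -> caps B=0 W=0
Move 6: W@(2,2) -> caps B=0 W=0
Move 7: B@(2,3) -> caps B=0 W=0
Move 8: W@(3,1) -> caps B=0 W=0
Move 9: B@(0,1) -> caps B=0 W=0
Move 10: W@(3,3) -> caps B=0 W=1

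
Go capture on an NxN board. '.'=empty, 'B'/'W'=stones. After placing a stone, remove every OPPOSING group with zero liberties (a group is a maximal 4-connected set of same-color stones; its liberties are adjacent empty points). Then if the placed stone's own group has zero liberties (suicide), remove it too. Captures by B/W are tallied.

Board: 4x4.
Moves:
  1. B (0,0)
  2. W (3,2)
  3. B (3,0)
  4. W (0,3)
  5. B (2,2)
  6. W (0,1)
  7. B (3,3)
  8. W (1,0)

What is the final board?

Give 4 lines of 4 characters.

Answer: .W.W
W...
..B.
B.WB

Derivation:
Move 1: B@(0,0) -> caps B=0 W=0
Move 2: W@(3,2) -> caps B=0 W=0
Move 3: B@(3,0) -> caps B=0 W=0
Move 4: W@(0,3) -> caps B=0 W=0
Move 5: B@(2,2) -> caps B=0 W=0
Move 6: W@(0,1) -> caps B=0 W=0
Move 7: B@(3,3) -> caps B=0 W=0
Move 8: W@(1,0) -> caps B=0 W=1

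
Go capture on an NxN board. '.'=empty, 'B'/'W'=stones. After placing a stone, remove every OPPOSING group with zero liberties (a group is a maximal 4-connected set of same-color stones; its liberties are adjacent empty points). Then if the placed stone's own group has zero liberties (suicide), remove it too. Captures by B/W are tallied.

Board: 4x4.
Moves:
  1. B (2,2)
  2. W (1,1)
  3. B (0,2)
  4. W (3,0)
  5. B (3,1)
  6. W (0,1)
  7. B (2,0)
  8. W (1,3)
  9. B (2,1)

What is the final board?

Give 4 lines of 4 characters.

Answer: .WB.
.W.W
BBB.
.B..

Derivation:
Move 1: B@(2,2) -> caps B=0 W=0
Move 2: W@(1,1) -> caps B=0 W=0
Move 3: B@(0,2) -> caps B=0 W=0
Move 4: W@(3,0) -> caps B=0 W=0
Move 5: B@(3,1) -> caps B=0 W=0
Move 6: W@(0,1) -> caps B=0 W=0
Move 7: B@(2,0) -> caps B=1 W=0
Move 8: W@(1,3) -> caps B=1 W=0
Move 9: B@(2,1) -> caps B=1 W=0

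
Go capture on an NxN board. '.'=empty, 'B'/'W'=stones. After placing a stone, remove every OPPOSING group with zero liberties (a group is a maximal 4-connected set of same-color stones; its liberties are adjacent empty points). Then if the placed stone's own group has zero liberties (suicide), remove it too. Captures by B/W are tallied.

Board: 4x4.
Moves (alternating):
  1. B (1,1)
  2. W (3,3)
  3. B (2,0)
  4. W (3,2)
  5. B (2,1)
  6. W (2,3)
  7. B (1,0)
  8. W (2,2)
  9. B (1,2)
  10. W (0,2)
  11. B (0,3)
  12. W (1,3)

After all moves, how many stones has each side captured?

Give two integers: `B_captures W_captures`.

Answer: 0 1

Derivation:
Move 1: B@(1,1) -> caps B=0 W=0
Move 2: W@(3,3) -> caps B=0 W=0
Move 3: B@(2,0) -> caps B=0 W=0
Move 4: W@(3,2) -> caps B=0 W=0
Move 5: B@(2,1) -> caps B=0 W=0
Move 6: W@(2,3) -> caps B=0 W=0
Move 7: B@(1,0) -> caps B=0 W=0
Move 8: W@(2,2) -> caps B=0 W=0
Move 9: B@(1,2) -> caps B=0 W=0
Move 10: W@(0,2) -> caps B=0 W=0
Move 11: B@(0,3) -> caps B=0 W=0
Move 12: W@(1,3) -> caps B=0 W=1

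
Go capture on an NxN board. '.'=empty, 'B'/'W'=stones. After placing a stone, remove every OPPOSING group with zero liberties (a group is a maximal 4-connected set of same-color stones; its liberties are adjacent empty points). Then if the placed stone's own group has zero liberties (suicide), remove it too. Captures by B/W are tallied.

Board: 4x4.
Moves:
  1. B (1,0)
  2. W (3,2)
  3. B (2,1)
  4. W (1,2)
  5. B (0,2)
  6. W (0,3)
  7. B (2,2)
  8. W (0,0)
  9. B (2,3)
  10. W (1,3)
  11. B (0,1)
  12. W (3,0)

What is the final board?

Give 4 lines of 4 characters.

Answer: .BBW
B.WW
.BBB
W.W.

Derivation:
Move 1: B@(1,0) -> caps B=0 W=0
Move 2: W@(3,2) -> caps B=0 W=0
Move 3: B@(2,1) -> caps B=0 W=0
Move 4: W@(1,2) -> caps B=0 W=0
Move 5: B@(0,2) -> caps B=0 W=0
Move 6: W@(0,3) -> caps B=0 W=0
Move 7: B@(2,2) -> caps B=0 W=0
Move 8: W@(0,0) -> caps B=0 W=0
Move 9: B@(2,3) -> caps B=0 W=0
Move 10: W@(1,3) -> caps B=0 W=0
Move 11: B@(0,1) -> caps B=1 W=0
Move 12: W@(3,0) -> caps B=1 W=0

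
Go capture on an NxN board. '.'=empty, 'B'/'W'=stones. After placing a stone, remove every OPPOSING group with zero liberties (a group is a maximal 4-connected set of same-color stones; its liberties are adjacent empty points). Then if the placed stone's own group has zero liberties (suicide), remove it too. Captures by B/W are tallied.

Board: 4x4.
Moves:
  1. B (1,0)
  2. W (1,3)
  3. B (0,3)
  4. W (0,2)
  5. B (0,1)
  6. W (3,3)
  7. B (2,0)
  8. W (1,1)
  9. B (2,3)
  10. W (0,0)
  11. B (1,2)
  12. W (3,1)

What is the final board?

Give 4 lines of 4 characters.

Move 1: B@(1,0) -> caps B=0 W=0
Move 2: W@(1,3) -> caps B=0 W=0
Move 3: B@(0,3) -> caps B=0 W=0
Move 4: W@(0,2) -> caps B=0 W=1
Move 5: B@(0,1) -> caps B=0 W=1
Move 6: W@(3,3) -> caps B=0 W=1
Move 7: B@(2,0) -> caps B=0 W=1
Move 8: W@(1,1) -> caps B=0 W=1
Move 9: B@(2,3) -> caps B=0 W=1
Move 10: W@(0,0) -> caps B=0 W=2
Move 11: B@(1,2) -> caps B=0 W=2
Move 12: W@(3,1) -> caps B=0 W=2

Answer: W.W.
BWBW
B..B
.W.W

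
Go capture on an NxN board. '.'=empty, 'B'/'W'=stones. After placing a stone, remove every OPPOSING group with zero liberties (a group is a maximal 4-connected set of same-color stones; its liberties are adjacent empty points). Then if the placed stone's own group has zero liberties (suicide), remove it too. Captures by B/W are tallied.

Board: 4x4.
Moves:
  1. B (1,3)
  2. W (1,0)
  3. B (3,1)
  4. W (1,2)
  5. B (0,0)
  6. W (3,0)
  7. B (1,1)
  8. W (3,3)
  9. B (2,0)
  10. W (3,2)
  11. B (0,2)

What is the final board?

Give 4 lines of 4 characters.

Move 1: B@(1,3) -> caps B=0 W=0
Move 2: W@(1,0) -> caps B=0 W=0
Move 3: B@(3,1) -> caps B=0 W=0
Move 4: W@(1,2) -> caps B=0 W=0
Move 5: B@(0,0) -> caps B=0 W=0
Move 6: W@(3,0) -> caps B=0 W=0
Move 7: B@(1,1) -> caps B=0 W=0
Move 8: W@(3,3) -> caps B=0 W=0
Move 9: B@(2,0) -> caps B=2 W=0
Move 10: W@(3,2) -> caps B=2 W=0
Move 11: B@(0,2) -> caps B=2 W=0

Answer: B.B.
.BWB
B...
.BWW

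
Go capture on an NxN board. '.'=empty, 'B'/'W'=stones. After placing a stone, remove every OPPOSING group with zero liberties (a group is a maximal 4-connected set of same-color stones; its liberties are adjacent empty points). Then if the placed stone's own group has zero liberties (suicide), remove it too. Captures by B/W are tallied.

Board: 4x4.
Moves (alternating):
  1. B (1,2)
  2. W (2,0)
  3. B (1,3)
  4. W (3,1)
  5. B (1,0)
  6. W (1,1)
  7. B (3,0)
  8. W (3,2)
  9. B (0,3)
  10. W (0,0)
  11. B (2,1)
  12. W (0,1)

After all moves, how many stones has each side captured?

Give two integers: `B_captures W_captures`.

Answer: 0 1

Derivation:
Move 1: B@(1,2) -> caps B=0 W=0
Move 2: W@(2,0) -> caps B=0 W=0
Move 3: B@(1,3) -> caps B=0 W=0
Move 4: W@(3,1) -> caps B=0 W=0
Move 5: B@(1,0) -> caps B=0 W=0
Move 6: W@(1,1) -> caps B=0 W=0
Move 7: B@(3,0) -> caps B=0 W=0
Move 8: W@(3,2) -> caps B=0 W=0
Move 9: B@(0,3) -> caps B=0 W=0
Move 10: W@(0,0) -> caps B=0 W=1
Move 11: B@(2,1) -> caps B=0 W=1
Move 12: W@(0,1) -> caps B=0 W=1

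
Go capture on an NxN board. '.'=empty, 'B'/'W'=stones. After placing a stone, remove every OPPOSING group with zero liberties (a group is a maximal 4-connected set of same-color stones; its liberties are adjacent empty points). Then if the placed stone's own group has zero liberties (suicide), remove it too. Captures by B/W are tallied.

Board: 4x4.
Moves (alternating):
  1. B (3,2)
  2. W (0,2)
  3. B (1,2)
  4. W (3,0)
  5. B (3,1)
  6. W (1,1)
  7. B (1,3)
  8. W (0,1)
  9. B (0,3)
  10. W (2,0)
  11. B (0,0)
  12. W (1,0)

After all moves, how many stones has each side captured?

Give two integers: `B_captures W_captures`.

Answer: 0 1

Derivation:
Move 1: B@(3,2) -> caps B=0 W=0
Move 2: W@(0,2) -> caps B=0 W=0
Move 3: B@(1,2) -> caps B=0 W=0
Move 4: W@(3,0) -> caps B=0 W=0
Move 5: B@(3,1) -> caps B=0 W=0
Move 6: W@(1,1) -> caps B=0 W=0
Move 7: B@(1,3) -> caps B=0 W=0
Move 8: W@(0,1) -> caps B=0 W=0
Move 9: B@(0,3) -> caps B=0 W=0
Move 10: W@(2,0) -> caps B=0 W=0
Move 11: B@(0,0) -> caps B=0 W=0
Move 12: W@(1,0) -> caps B=0 W=1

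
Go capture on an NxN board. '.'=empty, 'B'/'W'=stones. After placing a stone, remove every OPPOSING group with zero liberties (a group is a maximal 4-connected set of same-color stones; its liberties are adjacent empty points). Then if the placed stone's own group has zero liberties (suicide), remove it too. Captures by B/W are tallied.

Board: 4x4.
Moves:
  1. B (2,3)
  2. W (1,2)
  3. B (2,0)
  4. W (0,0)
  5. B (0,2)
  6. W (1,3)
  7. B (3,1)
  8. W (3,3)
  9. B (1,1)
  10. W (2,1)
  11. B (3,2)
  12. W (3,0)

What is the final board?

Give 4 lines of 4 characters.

Answer: W.B.
.BWW
BW.B
.BB.

Derivation:
Move 1: B@(2,3) -> caps B=0 W=0
Move 2: W@(1,2) -> caps B=0 W=0
Move 3: B@(2,0) -> caps B=0 W=0
Move 4: W@(0,0) -> caps B=0 W=0
Move 5: B@(0,2) -> caps B=0 W=0
Move 6: W@(1,3) -> caps B=0 W=0
Move 7: B@(3,1) -> caps B=0 W=0
Move 8: W@(3,3) -> caps B=0 W=0
Move 9: B@(1,1) -> caps B=0 W=0
Move 10: W@(2,1) -> caps B=0 W=0
Move 11: B@(3,2) -> caps B=1 W=0
Move 12: W@(3,0) -> caps B=1 W=0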